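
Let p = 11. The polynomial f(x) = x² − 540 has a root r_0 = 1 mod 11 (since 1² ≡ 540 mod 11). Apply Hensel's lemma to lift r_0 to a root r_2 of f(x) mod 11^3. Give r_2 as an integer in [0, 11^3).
r_2 = 1057 (mod 1331)

Hensel's recurrence: r_{i+1} = r_i − f(r_i)·(f′(r_i))^{-1} mod 11^{i+2}, with f′(x) = 2x. Iterate:
  r_0 = 1 (mod 11)
  r_1 = 89 (mod 121)
  r_2 = 1057 (mod 1331)
Final: r_2 = 1057, and one checks f(r_2) ≡ 0 mod 11^3.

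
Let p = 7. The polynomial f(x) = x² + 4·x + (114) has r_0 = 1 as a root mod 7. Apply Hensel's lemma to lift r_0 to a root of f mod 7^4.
r_3 = 708 (mod 2401)

Hensel: r_{i+1} = r_i − f(r_i)·(f′(r_i))^{-1} mod 7^{i+2}, f′(x) = 2x + 4. Iterate:
  r_0 = 1 (mod 7)
  r_1 = 22 (mod 49)
  r_2 = 22 (mod 343)
  r_3 = 708 (mod 2401)
Final: r = 708 satisfies f(r) ≡ 0 mod 7^4.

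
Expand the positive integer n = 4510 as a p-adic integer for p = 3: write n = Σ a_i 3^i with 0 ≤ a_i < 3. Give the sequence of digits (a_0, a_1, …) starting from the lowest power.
(a_0, a_1, …) = (1, 0, 0, 2, 1, 0, 0, 2)

Repeated division by 3 gives the digits low-to-high: 4510 = 1 + 2·3^3 + 1·3^4 + 2·3^7. Digit sequence: (1, 0, 0, 2, 1, 0, 0, 2).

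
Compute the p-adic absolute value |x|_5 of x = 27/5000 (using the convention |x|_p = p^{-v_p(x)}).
|27/5000|_5 = 625

Step 1 — compute v_5(x) by factoring powers of 5 out of the numerator and denominator: v_5(27/5000) = -4. Step 2 — apply |x|_p = p^{-v_p(x)} = 5^{4} = 625.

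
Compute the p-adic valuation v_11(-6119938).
v_11(-6119938) = 5

v_11(n) is the largest exponent k such that 11^k divides n. Factor out: -6119938 = -11^5 · 38. (Sign doesn't affect v_p.) So v_11(-6119938) = 5.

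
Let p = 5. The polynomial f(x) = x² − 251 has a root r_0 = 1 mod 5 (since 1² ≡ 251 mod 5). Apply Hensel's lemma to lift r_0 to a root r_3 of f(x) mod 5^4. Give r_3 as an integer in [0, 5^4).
r_3 = 126 (mod 625)

Hensel's recurrence: r_{i+1} = r_i − f(r_i)·(f′(r_i))^{-1} mod 5^{i+2}, with f′(x) = 2x. Iterate:
  r_0 = 1 (mod 5)
  r_1 = 1 (mod 25)
  r_2 = 1 (mod 125)
  r_3 = 126 (mod 625)
Final: r_3 = 126, and one checks f(r_3) ≡ 0 mod 5^4.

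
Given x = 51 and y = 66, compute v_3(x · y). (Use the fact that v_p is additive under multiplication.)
v_3(3366) = 2

v_p(x) = 1 (factor: 51 = 3^1 · 17); v_p(y) = 1 (factor: 66 = 3^1 · 22). Additivity: v_p(xy) = v_p(x) + v_p(y) = 1 + 1 = 2. (Direct check: xy = 3366 = 3^2 · (374).)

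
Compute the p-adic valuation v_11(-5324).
v_11(-5324) = 3

v_11(n) is the largest exponent k such that 11^k divides n. Factor out: -5324 = -11^3 · 4. (Sign doesn't affect v_p.) So v_11(-5324) = 3.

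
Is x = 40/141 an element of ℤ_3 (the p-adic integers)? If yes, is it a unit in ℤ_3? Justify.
x ∉ ℤ_3 (v_3(x) = -1 < 0)

ℤ_3 = {x ∈ ℚ_3 : v_3(x) ≥ 0} and ℤ_3^× = {x ∈ ℤ_3 : v_3(x) = 0}. Here v_3(40/141) = v_3(num) − v_3(den) = -1; compare against these criteria.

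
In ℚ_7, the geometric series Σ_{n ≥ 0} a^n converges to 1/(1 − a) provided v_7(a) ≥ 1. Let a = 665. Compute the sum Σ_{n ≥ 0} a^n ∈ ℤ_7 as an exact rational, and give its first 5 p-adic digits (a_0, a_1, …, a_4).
Σ a^n = 1/(1 − a) = -1/664;  first 5 digits = (1, 4, 1, 4, 2)

v_7(a) = 1 ≥ 1, so the series converges in ℤ_7 to 1/(1 − a) = 1/(1 − 665) = -1/664. Expand this rational in ℤ_7: compute digits iteratively via d_i = x_i mod 7, x_{i+1} = (x_i − d_i)/7. The first 5 digits are (1, 4, 1, 4, 2).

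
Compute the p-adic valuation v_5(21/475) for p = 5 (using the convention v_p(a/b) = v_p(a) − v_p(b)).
v_5(21/475) = -2

Factor powers of 5 from the numerator and denominator of the reduced fraction: 21 = 5^0 · 21 and 475 = 5^2 · 19. Apply v_p(a/b) = v_p(a) − v_p(b): v_5(21/475) = 0 − 2 = -2.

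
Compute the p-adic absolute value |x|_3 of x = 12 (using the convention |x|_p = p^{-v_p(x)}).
|12|_3 = 1/3

Step 1 — compute v_3(x) by factoring powers of 3 out of the numerator and denominator: v_3(12) = 1. Step 2 — apply |x|_p = p^{-v_p(x)} = 3^{-1} = 1/3.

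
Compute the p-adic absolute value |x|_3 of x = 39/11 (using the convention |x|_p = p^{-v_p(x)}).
|39/11|_3 = 1/3

Step 1 — compute v_3(x) by factoring powers of 3 out of the numerator and denominator: v_3(39/11) = 1. Step 2 — apply |x|_p = p^{-v_p(x)} = 3^{-1} = 1/3.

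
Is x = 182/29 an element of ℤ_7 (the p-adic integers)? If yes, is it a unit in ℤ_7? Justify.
x ∈ ℤ_7 but not a unit; v_7(x) = 1 > 0

ℤ_7 = {x ∈ ℚ_7 : v_7(x) ≥ 0} and ℤ_7^× = {x ∈ ℤ_7 : v_7(x) = 0}. Here v_7(182/29) = v_7(num) − v_7(den) = 1; compare against these criteria.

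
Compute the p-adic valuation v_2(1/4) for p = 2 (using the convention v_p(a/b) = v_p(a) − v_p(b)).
v_2(1/4) = -2

Factor powers of 2 from the numerator and denominator of the reduced fraction: 1 = 2^0 · 1 and 4 = 2^2 · 1. Apply v_p(a/b) = v_p(a) − v_p(b): v_2(1/4) = 0 − 2 = -2.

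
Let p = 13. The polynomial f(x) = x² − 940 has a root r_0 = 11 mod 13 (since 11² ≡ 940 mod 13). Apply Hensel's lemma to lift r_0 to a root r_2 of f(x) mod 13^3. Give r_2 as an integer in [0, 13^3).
r_2 = 271 (mod 2197)

Hensel's recurrence: r_{i+1} = r_i − f(r_i)·(f′(r_i))^{-1} mod 13^{i+2}, with f′(x) = 2x. Iterate:
  r_0 = 11 (mod 13)
  r_1 = 102 (mod 169)
  r_2 = 271 (mod 2197)
Final: r_2 = 271, and one checks f(r_2) ≡ 0 mod 13^3.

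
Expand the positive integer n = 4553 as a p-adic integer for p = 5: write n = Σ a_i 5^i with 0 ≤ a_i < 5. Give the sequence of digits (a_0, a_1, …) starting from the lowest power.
(a_0, a_1, …) = (3, 0, 2, 1, 2, 1)

Repeated division by 5 gives the digits low-to-high: 4553 = 3 + 2·5^2 + 1·5^3 + 2·5^4 + 1·5^5. Digit sequence: (3, 0, 2, 1, 2, 1).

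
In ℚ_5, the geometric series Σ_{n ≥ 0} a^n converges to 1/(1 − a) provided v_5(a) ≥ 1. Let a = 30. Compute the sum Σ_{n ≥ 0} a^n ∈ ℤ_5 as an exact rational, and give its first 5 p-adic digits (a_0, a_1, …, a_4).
Σ a^n = 1/(1 − a) = -1/29;  first 5 digits = (1, 1, 2, 3, 0)

v_5(a) = 1 ≥ 1, so the series converges in ℤ_5 to 1/(1 − a) = 1/(1 − 30) = -1/29. Expand this rational in ℤ_5: compute digits iteratively via d_i = x_i mod 5, x_{i+1} = (x_i − d_i)/5. The first 5 digits are (1, 1, 2, 3, 0).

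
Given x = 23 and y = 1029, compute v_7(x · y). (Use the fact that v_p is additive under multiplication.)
v_7(23667) = 3

v_p(x) = 0 (factor: 23 = 7^0 · 23); v_p(y) = 3 (factor: 1029 = 7^3 · 3). Additivity: v_p(xy) = v_p(x) + v_p(y) = 0 + 3 = 3. (Direct check: xy = 23667 = 7^3 · (69).)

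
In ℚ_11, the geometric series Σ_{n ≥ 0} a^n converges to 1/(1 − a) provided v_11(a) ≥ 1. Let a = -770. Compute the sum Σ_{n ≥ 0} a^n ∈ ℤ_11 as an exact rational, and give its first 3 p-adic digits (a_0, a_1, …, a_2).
Σ a^n = 1/(1 − a) = 1/771;  first 3 digits = (1, 7, 9)

v_11(a) = 1 ≥ 1, so the series converges in ℤ_11 to 1/(1 − a) = 1/(1 − (-770)) = 1/771. Expand this rational in ℤ_11: compute digits iteratively via d_i = x_i mod 11, x_{i+1} = (x_i − d_i)/11. The first 3 digits are (1, 7, 9).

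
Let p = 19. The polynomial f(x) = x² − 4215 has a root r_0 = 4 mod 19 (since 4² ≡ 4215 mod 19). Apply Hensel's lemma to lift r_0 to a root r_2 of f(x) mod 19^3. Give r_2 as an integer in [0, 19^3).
r_2 = 213 (mod 6859)

Hensel's recurrence: r_{i+1} = r_i − f(r_i)·(f′(r_i))^{-1} mod 19^{i+2}, with f′(x) = 2x. Iterate:
  r_0 = 4 (mod 19)
  r_1 = 213 (mod 361)
  r_2 = 213 (mod 6859)
Final: r_2 = 213, and one checks f(r_2) ≡ 0 mod 19^3.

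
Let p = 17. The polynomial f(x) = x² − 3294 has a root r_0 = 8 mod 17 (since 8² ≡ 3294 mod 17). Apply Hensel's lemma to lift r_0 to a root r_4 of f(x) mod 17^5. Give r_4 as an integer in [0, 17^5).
r_4 = 288379 (mod 1419857)

Hensel's recurrence: r_{i+1} = r_i − f(r_i)·(f′(r_i))^{-1} mod 17^{i+2}, with f′(x) = 2x. Iterate:
  r_0 = 8 (mod 17)
  r_1 = 246 (mod 289)
  r_2 = 3425 (mod 4913)
  r_3 = 37816 (mod 83521)
  r_4 = 288379 (mod 1419857)
Final: r_4 = 288379, and one checks f(r_4) ≡ 0 mod 17^5.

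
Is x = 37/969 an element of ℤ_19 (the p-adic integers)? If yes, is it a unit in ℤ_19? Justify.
x ∉ ℤ_19 (v_19(x) = -1 < 0)

ℤ_19 = {x ∈ ℚ_19 : v_19(x) ≥ 0} and ℤ_19^× = {x ∈ ℤ_19 : v_19(x) = 0}. Here v_19(37/969) = v_19(num) − v_19(den) = -1; compare against these criteria.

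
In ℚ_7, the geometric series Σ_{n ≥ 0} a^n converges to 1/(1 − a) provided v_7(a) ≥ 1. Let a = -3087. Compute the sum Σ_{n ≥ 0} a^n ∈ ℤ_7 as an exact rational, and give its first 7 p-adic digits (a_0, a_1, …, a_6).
Σ a^n = 1/(1 − a) = 1/3088;  first 7 digits = (1, 0, 0, 5, 5, 6, 3)

v_7(a) = 3 ≥ 1, so the series converges in ℤ_7 to 1/(1 − a) = 1/(1 − (-3087)) = 1/3088. Expand this rational in ℤ_7: compute digits iteratively via d_i = x_i mod 7, x_{i+1} = (x_i − d_i)/7. The first 7 digits are (1, 0, 0, 5, 5, 6, 3).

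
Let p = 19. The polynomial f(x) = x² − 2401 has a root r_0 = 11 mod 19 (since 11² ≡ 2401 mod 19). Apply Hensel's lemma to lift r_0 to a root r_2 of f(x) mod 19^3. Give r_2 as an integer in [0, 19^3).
r_2 = 49 (mod 6859)

Hensel's recurrence: r_{i+1} = r_i − f(r_i)·(f′(r_i))^{-1} mod 19^{i+2}, with f′(x) = 2x. Iterate:
  r_0 = 11 (mod 19)
  r_1 = 49 (mod 361)
  r_2 = 49 (mod 6859)
Final: r_2 = 49, and one checks f(r_2) ≡ 0 mod 19^3.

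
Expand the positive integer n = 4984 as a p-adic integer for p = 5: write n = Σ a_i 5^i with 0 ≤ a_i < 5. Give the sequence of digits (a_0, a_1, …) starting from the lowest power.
(a_0, a_1, …) = (4, 1, 4, 4, 2, 1)

Repeated division by 5 gives the digits low-to-high: 4984 = 4 + 1·5^1 + 4·5^2 + 4·5^3 + 2·5^4 + 1·5^5. Digit sequence: (4, 1, 4, 4, 2, 1).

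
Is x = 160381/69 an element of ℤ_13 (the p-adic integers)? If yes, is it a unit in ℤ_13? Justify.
x ∈ ℤ_13 but not a unit; v_13(x) = 3 > 0

ℤ_13 = {x ∈ ℚ_13 : v_13(x) ≥ 0} and ℤ_13^× = {x ∈ ℤ_13 : v_13(x) = 0}. Here v_13(160381/69) = v_13(num) − v_13(den) = 3; compare against these criteria.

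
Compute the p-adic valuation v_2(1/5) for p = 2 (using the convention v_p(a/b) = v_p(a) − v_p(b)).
v_2(1/5) = 0

Factor powers of 2 from the numerator and denominator of the reduced fraction: 1 = 2^0 · 1 and 5 = 2^0 · 5. Apply v_p(a/b) = v_p(a) − v_p(b): v_2(1/5) = 0 − 0 = 0.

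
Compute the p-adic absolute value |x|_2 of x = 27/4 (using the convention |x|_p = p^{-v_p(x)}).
|27/4|_2 = 4

Step 1 — compute v_2(x) by factoring powers of 2 out of the numerator and denominator: v_2(27/4) = -2. Step 2 — apply |x|_p = p^{-v_p(x)} = 2^{2} = 4.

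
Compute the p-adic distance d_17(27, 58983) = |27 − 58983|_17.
d_17(27, 58983) = 1/4913

Step 1 — x − y = 27 − 58983 = -58956. Step 2 — v_17(-58956) = 3 (factor: -58956 = −(17^3 · 12); the sign does not affect v_p). Step 3 — |x − y|_17 = 17^{-3} = 1/4913.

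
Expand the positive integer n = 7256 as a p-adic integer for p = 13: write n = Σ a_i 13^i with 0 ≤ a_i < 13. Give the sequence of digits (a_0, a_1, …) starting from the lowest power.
(a_0, a_1, …) = (2, 12, 3, 3)

Repeated division by 13 gives the digits low-to-high: 7256 = 2 + 12·13^1 + 3·13^2 + 3·13^3. Digit sequence: (2, 12, 3, 3).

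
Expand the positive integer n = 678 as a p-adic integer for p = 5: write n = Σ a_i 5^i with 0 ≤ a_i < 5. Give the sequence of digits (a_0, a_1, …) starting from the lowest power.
(a_0, a_1, …) = (3, 0, 2, 0, 1)

Repeated division by 5 gives the digits low-to-high: 678 = 3 + 2·5^2 + 1·5^4. Digit sequence: (3, 0, 2, 0, 1).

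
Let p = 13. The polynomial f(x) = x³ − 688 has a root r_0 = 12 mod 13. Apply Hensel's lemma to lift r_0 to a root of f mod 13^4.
r_3 = 5862 (mod 28561)

Hensel: r_{i+1} = r_i − f(r_i)/f′(r_i) mod 13^{i+2}, where f′(x) = 3x². Iterate:
  r_0 = 12 (mod 13)
  r_1 = 116 (mod 169)
  r_2 = 1468 (mod 2197)
  r_3 = 5862 (mod 28561)
Final: r = 5862 with f(r) ≡ 0 mod 13^4.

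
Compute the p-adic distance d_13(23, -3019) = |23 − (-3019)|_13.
d_13(23, -3019) = 1/169

Step 1 — x − y = 23 − (-3019) = 3042. Step 2 — v_13(3042) = 2 (factor: 3042 = (13^2 · 18); the sign does not affect v_p). Step 3 — |x − y|_13 = 13^{-2} = 1/169.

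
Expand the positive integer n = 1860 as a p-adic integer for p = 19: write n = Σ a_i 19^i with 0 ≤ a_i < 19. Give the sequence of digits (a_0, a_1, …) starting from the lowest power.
(a_0, a_1, …) = (17, 2, 5)

Repeated division by 19 gives the digits low-to-high: 1860 = 17 + 2·19^1 + 5·19^2. Digit sequence: (17, 2, 5).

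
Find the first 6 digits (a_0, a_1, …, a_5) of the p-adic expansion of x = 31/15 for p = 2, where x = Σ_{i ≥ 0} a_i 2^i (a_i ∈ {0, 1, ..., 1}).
(a_0, …, a_5) = (1, 0, 0, 0, 1, 1)

v_2(31/15) = 0 (numerator and denominator both coprime to 2), so x ∈ ℤ_2^×. Compute digits iteratively via a_i = x_i mod 2, x_{i+1} = (x_i − a_i)/2, with x_0 = x:
  x_0 = 31/15;  a_0 = 1;  x_1 = (x_0 − 1)/2 = 8/15
  x_1 = 8/15;  a_1 = 0;  x_2 = (x_1 − 0)/2 = 4/15
  x_2 = 4/15;  a_2 = 0;  x_3 = (x_2 − 0)/2 = 2/15
  x_3 = 2/15;  a_3 = 0;  x_4 = (x_3 − 0)/2 = 1/15
  x_4 = 1/15;  a_4 = 1;  x_5 = (x_4 − 1)/2 = -7/15
  x_5 = -7/15;  a_5 = 1;  x_6 = (x_5 − 1)/2 = -11/15
Digits: (1, 0, 0, 0, 1, 1).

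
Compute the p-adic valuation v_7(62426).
v_7(62426) = 4

v_7(n) is the largest exponent k such that 7^k divides n. Factor out: 62426 = 7^4 · 26. (Sign doesn't affect v_p.) So v_7(62426) = 4.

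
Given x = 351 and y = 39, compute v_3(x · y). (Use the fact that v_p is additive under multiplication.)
v_3(13689) = 4

v_p(x) = 3 (factor: 351 = 3^3 · 13); v_p(y) = 1 (factor: 39 = 3^1 · 13). Additivity: v_p(xy) = v_p(x) + v_p(y) = 3 + 1 = 4. (Direct check: xy = 13689 = 3^4 · (169).)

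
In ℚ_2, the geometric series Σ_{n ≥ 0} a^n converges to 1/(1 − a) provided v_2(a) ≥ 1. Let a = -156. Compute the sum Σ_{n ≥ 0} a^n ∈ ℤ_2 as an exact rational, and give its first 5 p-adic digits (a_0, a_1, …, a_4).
Σ a^n = 1/(1 − a) = 1/157;  first 5 digits = (1, 0, 1, 0, 1)

v_2(a) = 2 ≥ 1, so the series converges in ℤ_2 to 1/(1 − a) = 1/(1 − (-156)) = 1/157. Expand this rational in ℤ_2: compute digits iteratively via d_i = x_i mod 2, x_{i+1} = (x_i − d_i)/2. The first 5 digits are (1, 0, 1, 0, 1).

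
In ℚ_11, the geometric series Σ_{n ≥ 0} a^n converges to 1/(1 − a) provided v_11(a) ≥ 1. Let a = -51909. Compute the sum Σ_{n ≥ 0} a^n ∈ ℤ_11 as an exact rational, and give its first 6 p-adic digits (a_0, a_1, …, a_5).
Σ a^n = 1/(1 − a) = 1/51910;  first 6 digits = (1, 0, 0, 5, 7, 10)

v_11(a) = 3 ≥ 1, so the series converges in ℤ_11 to 1/(1 − a) = 1/(1 − (-51909)) = 1/51910. Expand this rational in ℤ_11: compute digits iteratively via d_i = x_i mod 11, x_{i+1} = (x_i − d_i)/11. The first 6 digits are (1, 0, 0, 5, 7, 10).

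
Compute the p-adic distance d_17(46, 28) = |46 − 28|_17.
d_17(46, 28) = 1

Step 1 — x − y = 46 − 28 = 18. Step 2 — v_17(18) = 0 (factor: 18 = (17^0 · 18); the sign does not affect v_p). Step 3 — |x − y|_17 = 17^{0} = 1.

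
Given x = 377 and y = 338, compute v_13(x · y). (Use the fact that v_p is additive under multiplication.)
v_13(127426) = 3

v_p(x) = 1 (factor: 377 = 13^1 · 29); v_p(y) = 2 (factor: 338 = 13^2 · 2). Additivity: v_p(xy) = v_p(x) + v_p(y) = 1 + 2 = 3. (Direct check: xy = 127426 = 13^3 · (58).)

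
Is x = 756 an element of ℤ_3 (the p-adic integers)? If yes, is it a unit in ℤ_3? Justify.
x ∈ ℤ_3 but not a unit; v_3(x) = 3 > 0

ℤ_3 = {x ∈ ℚ_3 : v_3(x) ≥ 0} and ℤ_3^× = {x ∈ ℤ_3 : v_3(x) = 0}. Here v_3(756) = v_3(num) − v_3(den) = 3; compare against these criteria.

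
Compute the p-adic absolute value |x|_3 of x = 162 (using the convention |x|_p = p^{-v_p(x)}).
|162|_3 = 1/81

Step 1 — compute v_3(x) by factoring powers of 3 out of the numerator and denominator: v_3(162) = 4. Step 2 — apply |x|_p = p^{-v_p(x)} = 3^{-4} = 1/81.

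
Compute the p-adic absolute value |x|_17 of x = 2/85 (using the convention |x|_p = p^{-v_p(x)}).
|2/85|_17 = 17

Step 1 — compute v_17(x) by factoring powers of 17 out of the numerator and denominator: v_17(2/85) = -1. Step 2 — apply |x|_p = p^{-v_p(x)} = 17^{1} = 17.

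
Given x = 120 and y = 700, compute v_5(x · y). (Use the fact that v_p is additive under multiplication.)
v_5(84000) = 3

v_p(x) = 1 (factor: 120 = 5^1 · 24); v_p(y) = 2 (factor: 700 = 5^2 · 28). Additivity: v_p(xy) = v_p(x) + v_p(y) = 1 + 2 = 3. (Direct check: xy = 84000 = 5^3 · (672).)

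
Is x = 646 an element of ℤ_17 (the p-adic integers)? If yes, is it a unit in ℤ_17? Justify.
x ∈ ℤ_17 but not a unit; v_17(x) = 1 > 0

ℤ_17 = {x ∈ ℚ_17 : v_17(x) ≥ 0} and ℤ_17^× = {x ∈ ℤ_17 : v_17(x) = 0}. Here v_17(646) = v_17(num) − v_17(den) = 1; compare against these criteria.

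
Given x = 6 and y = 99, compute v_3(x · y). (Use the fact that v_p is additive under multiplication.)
v_3(594) = 3

v_p(x) = 1 (factor: 6 = 3^1 · 2); v_p(y) = 2 (factor: 99 = 3^2 · 11). Additivity: v_p(xy) = v_p(x) + v_p(y) = 1 + 2 = 3. (Direct check: xy = 594 = 3^3 · (22).)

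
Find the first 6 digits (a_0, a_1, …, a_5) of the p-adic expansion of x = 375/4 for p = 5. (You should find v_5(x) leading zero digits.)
(a_0, …, a_5) = (0, 0, 0, 2, 1, 1)

v_5(375/4) = 3, so a_0 = ... = a_2 = 0. Factor out: x = 5^3 · u with u = 3/4 a unit in ℤ_5. Expand u iteratively via a_{v+i} = u_i mod 5, u_{i+1} = (u_i − a_{v+i})/5:
  u_0 = 3/4;  a_3 = 2;  u_1 = (u_0 − 2)/5 = -1/4
  u_1 = -1/4;  a_4 = 1;  u_2 = (u_1 − 1)/5 = -1/4
  u_2 = -1/4;  a_5 = 1;  u_3 = (u_2 − 1)/5 = -1/4
Digits: (0, 0, 0, 2, 1, 1).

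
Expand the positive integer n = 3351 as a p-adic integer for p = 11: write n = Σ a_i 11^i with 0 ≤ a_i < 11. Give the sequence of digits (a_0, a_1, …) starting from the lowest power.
(a_0, a_1, …) = (7, 7, 5, 2)

Repeated division by 11 gives the digits low-to-high: 3351 = 7 + 7·11^1 + 5·11^2 + 2·11^3. Digit sequence: (7, 7, 5, 2).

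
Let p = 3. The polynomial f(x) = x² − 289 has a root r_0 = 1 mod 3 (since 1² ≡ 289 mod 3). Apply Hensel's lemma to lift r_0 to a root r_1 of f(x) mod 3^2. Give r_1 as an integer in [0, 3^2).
r_1 = 1 (mod 9)

Hensel's recurrence: r_{i+1} = r_i − f(r_i)·(f′(r_i))^{-1} mod 3^{i+2}, with f′(x) = 2x. Iterate:
  r_0 = 1 (mod 3)
  r_1 = 1 (mod 9)
Final: r_1 = 1, and one checks f(r_1) ≡ 0 mod 3^2.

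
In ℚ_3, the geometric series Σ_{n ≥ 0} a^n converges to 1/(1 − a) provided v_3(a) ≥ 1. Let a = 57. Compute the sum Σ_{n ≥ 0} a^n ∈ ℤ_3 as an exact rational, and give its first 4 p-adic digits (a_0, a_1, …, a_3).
Σ a^n = 1/(1 − a) = -1/56;  first 4 digits = (1, 1, 1, 0)

v_3(a) = 1 ≥ 1, so the series converges in ℤ_3 to 1/(1 − a) = 1/(1 − 57) = -1/56. Expand this rational in ℤ_3: compute digits iteratively via d_i = x_i mod 3, x_{i+1} = (x_i − d_i)/3. The first 4 digits are (1, 1, 1, 0).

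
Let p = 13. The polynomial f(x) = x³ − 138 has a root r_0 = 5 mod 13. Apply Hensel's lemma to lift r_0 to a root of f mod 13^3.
r_2 = 226 (mod 2197)

Hensel: r_{i+1} = r_i − f(r_i)/f′(r_i) mod 13^{i+2}, where f′(x) = 3x². Iterate:
  r_0 = 5 (mod 13)
  r_1 = 57 (mod 169)
  r_2 = 226 (mod 2197)
Final: r = 226 with f(r) ≡ 0 mod 13^3.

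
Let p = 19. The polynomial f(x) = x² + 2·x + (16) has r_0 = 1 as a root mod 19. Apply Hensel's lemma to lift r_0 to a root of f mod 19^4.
r_3 = 25176 (mod 130321)

Hensel: r_{i+1} = r_i − f(r_i)·(f′(r_i))^{-1} mod 19^{i+2}, f′(x) = 2x + 2. Iterate:
  r_0 = 1 (mod 19)
  r_1 = 267 (mod 361)
  r_2 = 4599 (mod 6859)
  r_3 = 25176 (mod 130321)
Final: r = 25176 satisfies f(r) ≡ 0 mod 19^4.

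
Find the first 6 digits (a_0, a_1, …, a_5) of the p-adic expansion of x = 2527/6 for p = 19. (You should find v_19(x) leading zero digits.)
(a_0, …, a_5) = (0, 0, 17, 15, 15, 15)

v_19(2527/6) = 2, so a_0 = ... = a_1 = 0. Factor out: x = 19^2 · u with u = 7/6 a unit in ℤ_19. Expand u iteratively via a_{v+i} = u_i mod 19, u_{i+1} = (u_i − a_{v+i})/19:
  u_0 = 7/6;  a_2 = 17;  u_1 = (u_0 − 17)/19 = -5/6
  u_1 = -5/6;  a_3 = 15;  u_2 = (u_1 − 15)/19 = -5/6
  u_2 = -5/6;  a_4 = 15;  u_3 = (u_2 − 15)/19 = -5/6
  u_3 = -5/6;  a_5 = 15;  u_4 = (u_3 − 15)/19 = -5/6
Digits: (0, 0, 17, 15, 15, 15).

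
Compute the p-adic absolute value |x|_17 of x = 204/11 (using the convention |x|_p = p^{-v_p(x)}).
|204/11|_17 = 1/17

Step 1 — compute v_17(x) by factoring powers of 17 out of the numerator and denominator: v_17(204/11) = 1. Step 2 — apply |x|_p = p^{-v_p(x)} = 17^{-1} = 1/17.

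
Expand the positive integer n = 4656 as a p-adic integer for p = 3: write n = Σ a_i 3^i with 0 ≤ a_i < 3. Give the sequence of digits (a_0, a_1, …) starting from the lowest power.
(a_0, a_1, …) = (0, 1, 1, 1, 0, 1, 0, 2)

Repeated division by 3 gives the digits low-to-high: 4656 = 1·3^1 + 1·3^2 + 1·3^3 + 1·3^5 + 2·3^7. Digit sequence: (0, 1, 1, 1, 0, 1, 0, 2).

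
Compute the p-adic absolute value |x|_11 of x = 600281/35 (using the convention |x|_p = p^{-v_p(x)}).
|600281/35|_11 = 1/14641

Step 1 — compute v_11(x) by factoring powers of 11 out of the numerator and denominator: v_11(600281/35) = 4. Step 2 — apply |x|_p = p^{-v_p(x)} = 11^{-4} = 1/14641.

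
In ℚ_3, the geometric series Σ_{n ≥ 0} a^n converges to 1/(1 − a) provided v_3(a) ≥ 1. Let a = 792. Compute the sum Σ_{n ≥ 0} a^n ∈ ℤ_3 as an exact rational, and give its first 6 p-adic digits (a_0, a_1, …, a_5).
Σ a^n = 1/(1 − a) = -1/791;  first 6 digits = (1, 0, 1, 2, 1, 1)

v_3(a) = 2 ≥ 1, so the series converges in ℤ_3 to 1/(1 − a) = 1/(1 − 792) = -1/791. Expand this rational in ℤ_3: compute digits iteratively via d_i = x_i mod 3, x_{i+1} = (x_i − d_i)/3. The first 6 digits are (1, 0, 1, 2, 1, 1).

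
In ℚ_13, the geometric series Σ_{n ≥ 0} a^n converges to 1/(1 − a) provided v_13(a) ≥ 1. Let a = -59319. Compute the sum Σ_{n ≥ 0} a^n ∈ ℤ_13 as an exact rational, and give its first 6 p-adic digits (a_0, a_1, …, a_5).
Σ a^n = 1/(1 − a) = 1/59320;  first 6 digits = (1, 0, 0, 12, 10, 12)

v_13(a) = 3 ≥ 1, so the series converges in ℤ_13 to 1/(1 − a) = 1/(1 − (-59319)) = 1/59320. Expand this rational in ℤ_13: compute digits iteratively via d_i = x_i mod 13, x_{i+1} = (x_i − d_i)/13. The first 6 digits are (1, 0, 0, 12, 10, 12).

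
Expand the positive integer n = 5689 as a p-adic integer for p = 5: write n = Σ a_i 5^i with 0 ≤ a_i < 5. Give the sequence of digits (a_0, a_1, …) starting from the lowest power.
(a_0, a_1, …) = (4, 2, 2, 0, 4, 1)

Repeated division by 5 gives the digits low-to-high: 5689 = 4 + 2·5^1 + 2·5^2 + 4·5^4 + 1·5^5. Digit sequence: (4, 2, 2, 0, 4, 1).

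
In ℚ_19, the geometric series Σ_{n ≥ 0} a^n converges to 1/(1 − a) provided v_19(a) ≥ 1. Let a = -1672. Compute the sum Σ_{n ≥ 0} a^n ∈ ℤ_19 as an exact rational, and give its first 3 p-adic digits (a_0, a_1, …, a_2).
Σ a^n = 1/(1 − a) = 1/1673;  first 3 digits = (1, 7, 6)

v_19(a) = 1 ≥ 1, so the series converges in ℤ_19 to 1/(1 − a) = 1/(1 − (-1672)) = 1/1673. Expand this rational in ℤ_19: compute digits iteratively via d_i = x_i mod 19, x_{i+1} = (x_i − d_i)/19. The first 3 digits are (1, 7, 6).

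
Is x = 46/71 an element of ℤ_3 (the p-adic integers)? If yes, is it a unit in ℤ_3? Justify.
x ∈ ℤ_3^× (unit); v_3(x) = 0

ℤ_3 = {x ∈ ℚ_3 : v_3(x) ≥ 0} and ℤ_3^× = {x ∈ ℤ_3 : v_3(x) = 0}. Here v_3(46/71) = v_3(num) − v_3(den) = 0; compare against these criteria.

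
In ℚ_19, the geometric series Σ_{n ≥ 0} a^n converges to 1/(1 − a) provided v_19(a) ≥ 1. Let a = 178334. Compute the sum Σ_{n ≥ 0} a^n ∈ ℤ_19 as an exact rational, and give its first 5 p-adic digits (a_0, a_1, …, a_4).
Σ a^n = 1/(1 − a) = -1/178333;  first 5 digits = (1, 0, 0, 7, 1)

v_19(a) = 3 ≥ 1, so the series converges in ℤ_19 to 1/(1 − a) = 1/(1 − 178334) = -1/178333. Expand this rational in ℤ_19: compute digits iteratively via d_i = x_i mod 19, x_{i+1} = (x_i − d_i)/19. The first 5 digits are (1, 0, 0, 7, 1).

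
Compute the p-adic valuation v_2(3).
v_2(3) = 0

v_2(n) is the largest exponent k such that 2^k divides n. Factor out: 3 = 2^0 · 3. (Sign doesn't affect v_p.) So v_2(3) = 0.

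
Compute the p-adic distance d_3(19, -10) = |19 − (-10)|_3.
d_3(19, -10) = 1

Step 1 — x − y = 19 − (-10) = 29. Step 2 — v_3(29) = 0 (factor: 29 = (3^0 · 29); the sign does not affect v_p). Step 3 — |x − y|_3 = 3^{0} = 1.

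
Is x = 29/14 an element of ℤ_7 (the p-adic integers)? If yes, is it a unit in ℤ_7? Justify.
x ∉ ℤ_7 (v_7(x) = -1 < 0)

ℤ_7 = {x ∈ ℚ_7 : v_7(x) ≥ 0} and ℤ_7^× = {x ∈ ℤ_7 : v_7(x) = 0}. Here v_7(29/14) = v_7(num) − v_7(den) = -1; compare against these criteria.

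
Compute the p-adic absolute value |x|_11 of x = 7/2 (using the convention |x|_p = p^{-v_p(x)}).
|7/2|_11 = 1

Step 1 — compute v_11(x) by factoring powers of 11 out of the numerator and denominator: v_11(7/2) = 0. Step 2 — apply |x|_p = p^{-v_p(x)} = 11^{0} = 1.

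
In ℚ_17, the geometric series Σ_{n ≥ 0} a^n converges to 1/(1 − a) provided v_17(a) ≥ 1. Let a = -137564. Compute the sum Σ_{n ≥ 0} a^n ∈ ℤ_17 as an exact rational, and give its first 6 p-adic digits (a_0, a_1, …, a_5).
Σ a^n = 1/(1 − a) = 1/137565;  first 6 digits = (1, 0, 0, 6, 15, 16)

v_17(a) = 3 ≥ 1, so the series converges in ℤ_17 to 1/(1 − a) = 1/(1 − (-137564)) = 1/137565. Expand this rational in ℤ_17: compute digits iteratively via d_i = x_i mod 17, x_{i+1} = (x_i − d_i)/17. The first 6 digits are (1, 0, 0, 6, 15, 16).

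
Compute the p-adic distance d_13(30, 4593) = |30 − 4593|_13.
d_13(30, 4593) = 1/169

Step 1 — x − y = 30 − 4593 = -4563. Step 2 — v_13(-4563) = 2 (factor: -4563 = −(13^2 · 27); the sign does not affect v_p). Step 3 — |x − y|_13 = 13^{-2} = 1/169.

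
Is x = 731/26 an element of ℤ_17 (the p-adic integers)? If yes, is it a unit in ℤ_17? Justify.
x ∈ ℤ_17 but not a unit; v_17(x) = 1 > 0

ℤ_17 = {x ∈ ℚ_17 : v_17(x) ≥ 0} and ℤ_17^× = {x ∈ ℤ_17 : v_17(x) = 0}. Here v_17(731/26) = v_17(num) − v_17(den) = 1; compare against these criteria.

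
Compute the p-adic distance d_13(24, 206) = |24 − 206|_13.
d_13(24, 206) = 1/13

Step 1 — x − y = 24 − 206 = -182. Step 2 — v_13(-182) = 1 (factor: -182 = −(13^1 · 14); the sign does not affect v_p). Step 3 — |x − y|_13 = 13^{-1} = 1/13.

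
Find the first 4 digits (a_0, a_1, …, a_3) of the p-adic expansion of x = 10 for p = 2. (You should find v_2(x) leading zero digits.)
(a_0, …, a_3) = (0, 1, 0, 1)

v_2(10) = 1, so a_0 = ... = a_0 = 0. Factor out: x = 2^1 · u with u = 5 a unit in ℤ_2. Expand u iteratively via a_{v+i} = u_i mod 2, u_{i+1} = (u_i − a_{v+i})/2:
  u_0 = 5;  a_1 = 1;  u_1 = (u_0 − 1)/2 = 2
  u_1 = 2;  a_2 = 0;  u_2 = (u_1 − 0)/2 = 1
  u_2 = 1;  a_3 = 1;  u_3 = (u_2 − 1)/2 = 0
Digits: (0, 1, 0, 1).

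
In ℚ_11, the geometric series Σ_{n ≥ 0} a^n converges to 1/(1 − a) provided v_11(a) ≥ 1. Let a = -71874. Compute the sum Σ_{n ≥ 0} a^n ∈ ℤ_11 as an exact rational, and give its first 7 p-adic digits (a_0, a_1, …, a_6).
Σ a^n = 1/(1 − a) = 1/71875;  first 7 digits = (1, 0, 0, 1, 6, 10, 0)

v_11(a) = 3 ≥ 1, so the series converges in ℤ_11 to 1/(1 − a) = 1/(1 − (-71874)) = 1/71875. Expand this rational in ℤ_11: compute digits iteratively via d_i = x_i mod 11, x_{i+1} = (x_i − d_i)/11. The first 7 digits are (1, 0, 0, 1, 6, 10, 0).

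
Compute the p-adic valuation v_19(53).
v_19(53) = 0

v_19(n) is the largest exponent k such that 19^k divides n. Factor out: 53 = 19^0 · 53. (Sign doesn't affect v_p.) So v_19(53) = 0.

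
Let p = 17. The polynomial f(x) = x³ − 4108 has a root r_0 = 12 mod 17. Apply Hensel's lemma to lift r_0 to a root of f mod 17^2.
r_1 = 63 (mod 289)

Hensel: r_{i+1} = r_i − f(r_i)/f′(r_i) mod 17^{i+2}, where f′(x) = 3x². Iterate:
  r_0 = 12 (mod 17)
  r_1 = 63 (mod 289)
Final: r = 63 with f(r) ≡ 0 mod 17^2.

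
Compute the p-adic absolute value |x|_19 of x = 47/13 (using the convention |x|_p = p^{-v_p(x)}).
|47/13|_19 = 1

Step 1 — compute v_19(x) by factoring powers of 19 out of the numerator and denominator: v_19(47/13) = 0. Step 2 — apply |x|_p = p^{-v_p(x)} = 19^{0} = 1.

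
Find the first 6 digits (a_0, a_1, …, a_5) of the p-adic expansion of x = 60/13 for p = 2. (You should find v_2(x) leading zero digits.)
(a_0, …, a_5) = (0, 0, 1, 1, 0, 1)

v_2(60/13) = 2, so a_0 = ... = a_1 = 0. Factor out: x = 2^2 · u with u = 15/13 a unit in ℤ_2. Expand u iteratively via a_{v+i} = u_i mod 2, u_{i+1} = (u_i − a_{v+i})/2:
  u_0 = 15/13;  a_2 = 1;  u_1 = (u_0 − 1)/2 = 1/13
  u_1 = 1/13;  a_3 = 1;  u_2 = (u_1 − 1)/2 = -6/13
  u_2 = -6/13;  a_4 = 0;  u_3 = (u_2 − 0)/2 = -3/13
  u_3 = -3/13;  a_5 = 1;  u_4 = (u_3 − 1)/2 = -8/13
Digits: (0, 0, 1, 1, 0, 1).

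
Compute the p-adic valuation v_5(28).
v_5(28) = 0

v_5(n) is the largest exponent k such that 5^k divides n. Factor out: 28 = 5^0 · 28. (Sign doesn't affect v_p.) So v_5(28) = 0.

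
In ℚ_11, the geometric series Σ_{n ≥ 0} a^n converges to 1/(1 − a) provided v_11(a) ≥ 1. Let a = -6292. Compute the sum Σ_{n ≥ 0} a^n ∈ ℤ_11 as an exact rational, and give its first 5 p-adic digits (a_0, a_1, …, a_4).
Σ a^n = 1/(1 − a) = 1/6293;  first 5 digits = (1, 0, 3, 6, 8)

v_11(a) = 2 ≥ 1, so the series converges in ℤ_11 to 1/(1 − a) = 1/(1 − (-6292)) = 1/6293. Expand this rational in ℤ_11: compute digits iteratively via d_i = x_i mod 11, x_{i+1} = (x_i − d_i)/11. The first 5 digits are (1, 0, 3, 6, 8).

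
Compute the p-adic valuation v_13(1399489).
v_13(1399489) = 4

v_13(n) is the largest exponent k such that 13^k divides n. Factor out: 1399489 = 13^4 · 49. (Sign doesn't affect v_p.) So v_13(1399489) = 4.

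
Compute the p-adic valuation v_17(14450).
v_17(14450) = 2

v_17(n) is the largest exponent k such that 17^k divides n. Factor out: 14450 = 17^2 · 50. (Sign doesn't affect v_p.) So v_17(14450) = 2.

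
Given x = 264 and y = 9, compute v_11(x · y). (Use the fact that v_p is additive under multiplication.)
v_11(2376) = 1

v_p(x) = 1 (factor: 264 = 11^1 · 24); v_p(y) = 0 (factor: 9 = 11^0 · 9). Additivity: v_p(xy) = v_p(x) + v_p(y) = 1 + 0 = 1. (Direct check: xy = 2376 = 11^1 · (216).)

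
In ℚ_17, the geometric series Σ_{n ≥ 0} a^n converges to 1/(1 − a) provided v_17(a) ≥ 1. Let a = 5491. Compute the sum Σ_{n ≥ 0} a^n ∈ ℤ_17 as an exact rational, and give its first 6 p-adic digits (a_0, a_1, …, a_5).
Σ a^n = 1/(1 − a) = -1/5490;  first 6 digits = (1, 0, 2, 1, 4, 4)

v_17(a) = 2 ≥ 1, so the series converges in ℤ_17 to 1/(1 − a) = 1/(1 − 5491) = -1/5490. Expand this rational in ℤ_17: compute digits iteratively via d_i = x_i mod 17, x_{i+1} = (x_i − d_i)/17. The first 6 digits are (1, 0, 2, 1, 4, 4).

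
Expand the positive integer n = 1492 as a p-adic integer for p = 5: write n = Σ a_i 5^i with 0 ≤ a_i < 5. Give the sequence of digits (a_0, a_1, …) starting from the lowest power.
(a_0, a_1, …) = (2, 3, 4, 1, 2)

Repeated division by 5 gives the digits low-to-high: 1492 = 2 + 3·5^1 + 4·5^2 + 1·5^3 + 2·5^4. Digit sequence: (2, 3, 4, 1, 2).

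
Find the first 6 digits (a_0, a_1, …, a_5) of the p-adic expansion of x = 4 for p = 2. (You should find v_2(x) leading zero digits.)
(a_0, …, a_5) = (0, 0, 1, 0, 0, 0)

v_2(4) = 2, so a_0 = ... = a_1 = 0. Factor out: x = 2^2 · u with u = 1 a unit in ℤ_2. Expand u iteratively via a_{v+i} = u_i mod 2, u_{i+1} = (u_i − a_{v+i})/2:
  u_0 = 1;  a_2 = 1;  u_1 = (u_0 − 1)/2 = 0
  u_1 = 0;  a_3 = 0;  u_2 = (u_1 − 0)/2 = 0
  u_2 = 0;  a_4 = 0;  u_3 = (u_2 − 0)/2 = 0
  u_3 = 0;  a_5 = 0;  u_4 = (u_3 − 0)/2 = 0
Digits: (0, 0, 1, 0, 0, 0).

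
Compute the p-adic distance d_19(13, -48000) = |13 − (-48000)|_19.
d_19(13, -48000) = 1/6859

Step 1 — x − y = 13 − (-48000) = 48013. Step 2 — v_19(48013) = 3 (factor: 48013 = (19^3 · 7); the sign does not affect v_p). Step 3 — |x − y|_19 = 19^{-3} = 1/6859.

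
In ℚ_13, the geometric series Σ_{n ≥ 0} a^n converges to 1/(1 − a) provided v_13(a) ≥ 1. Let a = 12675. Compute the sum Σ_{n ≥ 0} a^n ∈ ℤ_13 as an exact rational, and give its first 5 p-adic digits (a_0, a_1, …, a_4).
Σ a^n = 1/(1 − a) = -1/12674;  first 5 digits = (1, 0, 10, 5, 9)

v_13(a) = 2 ≥ 1, so the series converges in ℤ_13 to 1/(1 − a) = 1/(1 − 12675) = -1/12674. Expand this rational in ℤ_13: compute digits iteratively via d_i = x_i mod 13, x_{i+1} = (x_i − d_i)/13. The first 5 digits are (1, 0, 10, 5, 9).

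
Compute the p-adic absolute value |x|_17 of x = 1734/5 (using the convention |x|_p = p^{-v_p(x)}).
|1734/5|_17 = 1/289

Step 1 — compute v_17(x) by factoring powers of 17 out of the numerator and denominator: v_17(1734/5) = 2. Step 2 — apply |x|_p = p^{-v_p(x)} = 17^{-2} = 1/289.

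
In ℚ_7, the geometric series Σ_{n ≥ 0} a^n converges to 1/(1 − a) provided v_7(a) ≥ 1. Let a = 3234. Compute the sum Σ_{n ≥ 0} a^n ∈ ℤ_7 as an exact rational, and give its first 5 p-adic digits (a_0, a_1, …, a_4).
Σ a^n = 1/(1 − a) = -1/3233;  first 5 digits = (1, 0, 3, 2, 3)

v_7(a) = 2 ≥ 1, so the series converges in ℤ_7 to 1/(1 − a) = 1/(1 − 3234) = -1/3233. Expand this rational in ℤ_7: compute digits iteratively via d_i = x_i mod 7, x_{i+1} = (x_i − d_i)/7. The first 5 digits are (1, 0, 3, 2, 3).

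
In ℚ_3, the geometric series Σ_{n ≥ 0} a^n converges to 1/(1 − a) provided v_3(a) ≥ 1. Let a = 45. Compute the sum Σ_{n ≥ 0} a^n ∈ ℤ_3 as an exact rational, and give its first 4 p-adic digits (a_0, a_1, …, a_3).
Σ a^n = 1/(1 − a) = -1/44;  first 4 digits = (1, 0, 2, 1)

v_3(a) = 2 ≥ 1, so the series converges in ℤ_3 to 1/(1 − a) = 1/(1 − 45) = -1/44. Expand this rational in ℤ_3: compute digits iteratively via d_i = x_i mod 3, x_{i+1} = (x_i − d_i)/3. The first 4 digits are (1, 0, 2, 1).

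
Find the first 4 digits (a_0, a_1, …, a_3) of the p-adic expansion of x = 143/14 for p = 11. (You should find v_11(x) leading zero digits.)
(a_0, …, a_3) = (0, 8, 8, 0)

v_11(143/14) = 1, so a_0 = ... = a_0 = 0. Factor out: x = 11^1 · u with u = 13/14 a unit in ℤ_11. Expand u iteratively via a_{v+i} = u_i mod 11, u_{i+1} = (u_i − a_{v+i})/11:
  u_0 = 13/14;  a_1 = 8;  u_1 = (u_0 − 8)/11 = -9/14
  u_1 = -9/14;  a_2 = 8;  u_2 = (u_1 − 8)/11 = -11/14
  u_2 = -11/14;  a_3 = 0;  u_3 = (u_2 − 0)/11 = -1/14
Digits: (0, 8, 8, 0).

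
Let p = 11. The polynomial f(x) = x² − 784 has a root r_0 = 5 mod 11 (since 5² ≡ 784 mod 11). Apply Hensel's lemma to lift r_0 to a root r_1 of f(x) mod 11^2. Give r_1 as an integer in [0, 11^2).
r_1 = 93 (mod 121)

Hensel's recurrence: r_{i+1} = r_i − f(r_i)·(f′(r_i))^{-1} mod 11^{i+2}, with f′(x) = 2x. Iterate:
  r_0 = 5 (mod 11)
  r_1 = 93 (mod 121)
Final: r_1 = 93, and one checks f(r_1) ≡ 0 mod 11^2.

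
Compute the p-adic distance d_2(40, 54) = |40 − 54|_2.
d_2(40, 54) = 1/2

Step 1 — x − y = 40 − 54 = -14. Step 2 — v_2(-14) = 1 (factor: -14 = −(2^1 · 7); the sign does not affect v_p). Step 3 — |x − y|_2 = 2^{-1} = 1/2.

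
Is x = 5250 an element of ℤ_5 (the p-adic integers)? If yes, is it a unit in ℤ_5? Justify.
x ∈ ℤ_5 but not a unit; v_5(x) = 3 > 0

ℤ_5 = {x ∈ ℚ_5 : v_5(x) ≥ 0} and ℤ_5^× = {x ∈ ℤ_5 : v_5(x) = 0}. Here v_5(5250) = v_5(num) − v_5(den) = 3; compare against these criteria.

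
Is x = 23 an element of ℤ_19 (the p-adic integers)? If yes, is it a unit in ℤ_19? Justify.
x ∈ ℤ_19^× (unit); v_19(x) = 0

ℤ_19 = {x ∈ ℚ_19 : v_19(x) ≥ 0} and ℤ_19^× = {x ∈ ℤ_19 : v_19(x) = 0}. Here v_19(23) = v_19(num) − v_19(den) = 0; compare against these criteria.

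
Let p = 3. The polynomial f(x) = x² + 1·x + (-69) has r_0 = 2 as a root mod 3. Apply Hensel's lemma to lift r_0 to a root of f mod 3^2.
r_1 = 2 (mod 9)

Hensel: r_{i+1} = r_i − f(r_i)·(f′(r_i))^{-1} mod 3^{i+2}, f′(x) = 2x + 1. Iterate:
  r_0 = 2 (mod 3)
  r_1 = 2 (mod 9)
Final: r = 2 satisfies f(r) ≡ 0 mod 3^2.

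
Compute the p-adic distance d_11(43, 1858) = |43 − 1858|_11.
d_11(43, 1858) = 1/121

Step 1 — x − y = 43 − 1858 = -1815. Step 2 — v_11(-1815) = 2 (factor: -1815 = −(11^2 · 15); the sign does not affect v_p). Step 3 — |x − y|_11 = 11^{-2} = 1/121.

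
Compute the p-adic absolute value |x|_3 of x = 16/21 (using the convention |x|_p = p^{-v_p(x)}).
|16/21|_3 = 3

Step 1 — compute v_3(x) by factoring powers of 3 out of the numerator and denominator: v_3(16/21) = -1. Step 2 — apply |x|_p = p^{-v_p(x)} = 3^{1} = 3.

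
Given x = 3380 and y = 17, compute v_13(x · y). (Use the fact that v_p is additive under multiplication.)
v_13(57460) = 2

v_p(x) = 2 (factor: 3380 = 13^2 · 20); v_p(y) = 0 (factor: 17 = 13^0 · 17). Additivity: v_p(xy) = v_p(x) + v_p(y) = 2 + 0 = 2. (Direct check: xy = 57460 = 13^2 · (340).)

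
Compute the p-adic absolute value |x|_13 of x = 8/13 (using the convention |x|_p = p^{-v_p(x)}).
|8/13|_13 = 13

Step 1 — compute v_13(x) by factoring powers of 13 out of the numerator and denominator: v_13(8/13) = -1. Step 2 — apply |x|_p = p^{-v_p(x)} = 13^{1} = 13.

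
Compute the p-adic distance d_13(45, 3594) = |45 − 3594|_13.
d_13(45, 3594) = 1/169

Step 1 — x − y = 45 − 3594 = -3549. Step 2 — v_13(-3549) = 2 (factor: -3549 = −(13^2 · 21); the sign does not affect v_p). Step 3 — |x − y|_13 = 13^{-2} = 1/169.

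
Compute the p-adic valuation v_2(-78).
v_2(-78) = 1

v_2(n) is the largest exponent k such that 2^k divides n. Factor out: -78 = -2^1 · 39. (Sign doesn't affect v_p.) So v_2(-78) = 1.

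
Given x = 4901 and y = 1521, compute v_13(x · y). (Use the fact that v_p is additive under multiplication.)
v_13(7454421) = 4

v_p(x) = 2 (factor: 4901 = 13^2 · 29); v_p(y) = 2 (factor: 1521 = 13^2 · 9). Additivity: v_p(xy) = v_p(x) + v_p(y) = 2 + 2 = 4. (Direct check: xy = 7454421 = 13^4 · (261).)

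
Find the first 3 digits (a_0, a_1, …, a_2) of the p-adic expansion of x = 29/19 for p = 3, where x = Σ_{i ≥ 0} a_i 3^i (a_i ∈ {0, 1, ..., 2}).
(a_0, …, a_2) = (2, 0, 2)

v_3(29/19) = 0 (numerator and denominator both coprime to 3), so x ∈ ℤ_3^×. Compute digits iteratively via a_i = x_i mod 3, x_{i+1} = (x_i − a_i)/3, with x_0 = x:
  x_0 = 29/19;  a_0 = 2;  x_1 = (x_0 − 2)/3 = -3/19
  x_1 = -3/19;  a_1 = 0;  x_2 = (x_1 − 0)/3 = -1/19
  x_2 = -1/19;  a_2 = 2;  x_3 = (x_2 − 2)/3 = -13/19
Digits: (2, 0, 2).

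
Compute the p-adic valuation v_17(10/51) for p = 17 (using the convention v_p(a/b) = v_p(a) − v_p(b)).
v_17(10/51) = -1

Factor powers of 17 from the numerator and denominator of the reduced fraction: 10 = 17^0 · 10 and 51 = 17^1 · 3. Apply v_p(a/b) = v_p(a) − v_p(b): v_17(10/51) = 0 − 1 = -1.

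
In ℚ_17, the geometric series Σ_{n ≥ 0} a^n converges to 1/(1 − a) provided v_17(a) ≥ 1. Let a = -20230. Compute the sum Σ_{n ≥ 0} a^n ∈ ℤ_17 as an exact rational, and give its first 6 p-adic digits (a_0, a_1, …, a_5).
Σ a^n = 1/(1 − a) = 1/20231;  first 6 digits = (1, 0, 15, 12, 3, 16)

v_17(a) = 2 ≥ 1, so the series converges in ℤ_17 to 1/(1 − a) = 1/(1 − (-20230)) = 1/20231. Expand this rational in ℤ_17: compute digits iteratively via d_i = x_i mod 17, x_{i+1} = (x_i − d_i)/17. The first 6 digits are (1, 0, 15, 12, 3, 16).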